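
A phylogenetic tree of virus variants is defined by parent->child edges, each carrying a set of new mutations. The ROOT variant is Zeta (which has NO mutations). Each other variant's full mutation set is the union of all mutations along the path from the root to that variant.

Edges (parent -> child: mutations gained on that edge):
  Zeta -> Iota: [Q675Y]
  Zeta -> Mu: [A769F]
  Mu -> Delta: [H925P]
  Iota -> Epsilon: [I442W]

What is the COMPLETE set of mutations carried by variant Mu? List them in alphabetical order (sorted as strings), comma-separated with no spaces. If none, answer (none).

At Zeta: gained [] -> total []
At Mu: gained ['A769F'] -> total ['A769F']

Answer: A769F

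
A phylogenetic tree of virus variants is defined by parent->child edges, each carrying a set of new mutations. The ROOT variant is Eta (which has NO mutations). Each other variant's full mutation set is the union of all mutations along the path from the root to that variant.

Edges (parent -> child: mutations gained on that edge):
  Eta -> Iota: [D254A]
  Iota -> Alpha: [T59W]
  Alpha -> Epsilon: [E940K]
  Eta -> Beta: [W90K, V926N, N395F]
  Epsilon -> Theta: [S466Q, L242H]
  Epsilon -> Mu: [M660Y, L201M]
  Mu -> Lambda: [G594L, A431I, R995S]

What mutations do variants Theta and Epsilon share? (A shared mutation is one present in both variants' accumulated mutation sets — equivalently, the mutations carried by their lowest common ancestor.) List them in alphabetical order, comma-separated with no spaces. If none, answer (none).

Accumulating mutations along path to Theta:
  At Eta: gained [] -> total []
  At Iota: gained ['D254A'] -> total ['D254A']
  At Alpha: gained ['T59W'] -> total ['D254A', 'T59W']
  At Epsilon: gained ['E940K'] -> total ['D254A', 'E940K', 'T59W']
  At Theta: gained ['S466Q', 'L242H'] -> total ['D254A', 'E940K', 'L242H', 'S466Q', 'T59W']
Mutations(Theta) = ['D254A', 'E940K', 'L242H', 'S466Q', 'T59W']
Accumulating mutations along path to Epsilon:
  At Eta: gained [] -> total []
  At Iota: gained ['D254A'] -> total ['D254A']
  At Alpha: gained ['T59W'] -> total ['D254A', 'T59W']
  At Epsilon: gained ['E940K'] -> total ['D254A', 'E940K', 'T59W']
Mutations(Epsilon) = ['D254A', 'E940K', 'T59W']
Intersection: ['D254A', 'E940K', 'L242H', 'S466Q', 'T59W'] ∩ ['D254A', 'E940K', 'T59W'] = ['D254A', 'E940K', 'T59W']

Answer: D254A,E940K,T59W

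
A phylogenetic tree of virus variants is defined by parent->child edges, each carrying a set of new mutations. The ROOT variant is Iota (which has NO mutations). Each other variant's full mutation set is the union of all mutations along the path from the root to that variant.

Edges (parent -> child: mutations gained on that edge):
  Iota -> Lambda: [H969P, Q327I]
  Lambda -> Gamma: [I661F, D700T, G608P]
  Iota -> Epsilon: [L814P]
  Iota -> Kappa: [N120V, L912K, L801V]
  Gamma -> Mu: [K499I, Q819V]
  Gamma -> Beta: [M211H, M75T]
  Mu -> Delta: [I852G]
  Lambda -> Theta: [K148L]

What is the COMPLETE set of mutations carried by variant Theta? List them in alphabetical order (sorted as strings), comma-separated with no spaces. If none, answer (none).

At Iota: gained [] -> total []
At Lambda: gained ['H969P', 'Q327I'] -> total ['H969P', 'Q327I']
At Theta: gained ['K148L'] -> total ['H969P', 'K148L', 'Q327I']

Answer: H969P,K148L,Q327I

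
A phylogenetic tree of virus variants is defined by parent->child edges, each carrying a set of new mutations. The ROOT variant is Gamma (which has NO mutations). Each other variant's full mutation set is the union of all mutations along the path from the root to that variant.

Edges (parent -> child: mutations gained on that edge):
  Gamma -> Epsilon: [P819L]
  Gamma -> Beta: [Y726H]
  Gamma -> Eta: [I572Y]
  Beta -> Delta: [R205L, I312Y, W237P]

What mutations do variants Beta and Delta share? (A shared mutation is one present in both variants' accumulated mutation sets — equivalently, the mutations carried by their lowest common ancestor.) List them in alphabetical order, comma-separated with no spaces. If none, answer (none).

Answer: Y726H

Derivation:
Accumulating mutations along path to Beta:
  At Gamma: gained [] -> total []
  At Beta: gained ['Y726H'] -> total ['Y726H']
Mutations(Beta) = ['Y726H']
Accumulating mutations along path to Delta:
  At Gamma: gained [] -> total []
  At Beta: gained ['Y726H'] -> total ['Y726H']
  At Delta: gained ['R205L', 'I312Y', 'W237P'] -> total ['I312Y', 'R205L', 'W237P', 'Y726H']
Mutations(Delta) = ['I312Y', 'R205L', 'W237P', 'Y726H']
Intersection: ['Y726H'] ∩ ['I312Y', 'R205L', 'W237P', 'Y726H'] = ['Y726H']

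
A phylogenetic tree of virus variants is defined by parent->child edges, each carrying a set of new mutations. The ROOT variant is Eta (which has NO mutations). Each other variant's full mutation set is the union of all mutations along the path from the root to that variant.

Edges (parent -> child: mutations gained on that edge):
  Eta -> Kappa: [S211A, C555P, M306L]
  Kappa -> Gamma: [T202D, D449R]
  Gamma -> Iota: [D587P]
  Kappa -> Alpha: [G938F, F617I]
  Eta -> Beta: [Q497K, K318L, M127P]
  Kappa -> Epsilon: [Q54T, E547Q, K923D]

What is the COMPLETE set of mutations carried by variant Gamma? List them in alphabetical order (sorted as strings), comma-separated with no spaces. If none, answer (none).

At Eta: gained [] -> total []
At Kappa: gained ['S211A', 'C555P', 'M306L'] -> total ['C555P', 'M306L', 'S211A']
At Gamma: gained ['T202D', 'D449R'] -> total ['C555P', 'D449R', 'M306L', 'S211A', 'T202D']

Answer: C555P,D449R,M306L,S211A,T202D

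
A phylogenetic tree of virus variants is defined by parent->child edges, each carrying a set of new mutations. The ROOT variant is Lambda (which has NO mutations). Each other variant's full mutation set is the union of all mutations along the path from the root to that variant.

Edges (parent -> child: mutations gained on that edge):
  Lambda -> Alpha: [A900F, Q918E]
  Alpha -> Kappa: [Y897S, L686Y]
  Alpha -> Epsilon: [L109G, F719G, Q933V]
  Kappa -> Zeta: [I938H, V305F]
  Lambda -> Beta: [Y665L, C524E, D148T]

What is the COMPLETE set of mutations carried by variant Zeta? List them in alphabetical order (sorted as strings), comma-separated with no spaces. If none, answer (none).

Answer: A900F,I938H,L686Y,Q918E,V305F,Y897S

Derivation:
At Lambda: gained [] -> total []
At Alpha: gained ['A900F', 'Q918E'] -> total ['A900F', 'Q918E']
At Kappa: gained ['Y897S', 'L686Y'] -> total ['A900F', 'L686Y', 'Q918E', 'Y897S']
At Zeta: gained ['I938H', 'V305F'] -> total ['A900F', 'I938H', 'L686Y', 'Q918E', 'V305F', 'Y897S']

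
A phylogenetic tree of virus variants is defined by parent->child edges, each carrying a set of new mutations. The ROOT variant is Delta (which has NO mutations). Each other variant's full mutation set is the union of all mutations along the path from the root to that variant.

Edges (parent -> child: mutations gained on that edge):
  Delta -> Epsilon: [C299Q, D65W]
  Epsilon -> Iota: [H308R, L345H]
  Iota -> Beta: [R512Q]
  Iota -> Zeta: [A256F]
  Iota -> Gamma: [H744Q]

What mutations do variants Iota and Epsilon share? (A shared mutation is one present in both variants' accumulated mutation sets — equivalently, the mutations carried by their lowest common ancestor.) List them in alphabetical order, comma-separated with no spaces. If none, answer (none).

Accumulating mutations along path to Iota:
  At Delta: gained [] -> total []
  At Epsilon: gained ['C299Q', 'D65W'] -> total ['C299Q', 'D65W']
  At Iota: gained ['H308R', 'L345H'] -> total ['C299Q', 'D65W', 'H308R', 'L345H']
Mutations(Iota) = ['C299Q', 'D65W', 'H308R', 'L345H']
Accumulating mutations along path to Epsilon:
  At Delta: gained [] -> total []
  At Epsilon: gained ['C299Q', 'D65W'] -> total ['C299Q', 'D65W']
Mutations(Epsilon) = ['C299Q', 'D65W']
Intersection: ['C299Q', 'D65W', 'H308R', 'L345H'] ∩ ['C299Q', 'D65W'] = ['C299Q', 'D65W']

Answer: C299Q,D65W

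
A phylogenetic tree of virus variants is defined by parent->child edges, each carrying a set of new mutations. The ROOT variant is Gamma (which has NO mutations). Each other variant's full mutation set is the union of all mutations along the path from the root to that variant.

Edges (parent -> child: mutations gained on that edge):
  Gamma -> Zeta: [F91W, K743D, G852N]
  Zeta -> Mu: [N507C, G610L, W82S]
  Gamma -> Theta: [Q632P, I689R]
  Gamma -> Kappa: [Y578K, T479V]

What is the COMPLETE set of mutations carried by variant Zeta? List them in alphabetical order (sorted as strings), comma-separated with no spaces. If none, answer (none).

At Gamma: gained [] -> total []
At Zeta: gained ['F91W', 'K743D', 'G852N'] -> total ['F91W', 'G852N', 'K743D']

Answer: F91W,G852N,K743D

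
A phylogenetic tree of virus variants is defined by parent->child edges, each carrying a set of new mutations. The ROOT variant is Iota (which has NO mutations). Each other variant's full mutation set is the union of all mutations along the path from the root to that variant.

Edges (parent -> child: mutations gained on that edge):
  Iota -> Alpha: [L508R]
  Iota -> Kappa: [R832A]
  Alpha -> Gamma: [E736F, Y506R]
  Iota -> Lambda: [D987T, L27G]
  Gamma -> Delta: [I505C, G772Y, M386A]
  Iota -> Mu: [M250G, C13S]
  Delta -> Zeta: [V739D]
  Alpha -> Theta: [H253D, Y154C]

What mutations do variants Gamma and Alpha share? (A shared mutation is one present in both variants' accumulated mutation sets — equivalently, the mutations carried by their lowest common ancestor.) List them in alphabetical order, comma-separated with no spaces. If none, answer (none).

Accumulating mutations along path to Gamma:
  At Iota: gained [] -> total []
  At Alpha: gained ['L508R'] -> total ['L508R']
  At Gamma: gained ['E736F', 'Y506R'] -> total ['E736F', 'L508R', 'Y506R']
Mutations(Gamma) = ['E736F', 'L508R', 'Y506R']
Accumulating mutations along path to Alpha:
  At Iota: gained [] -> total []
  At Alpha: gained ['L508R'] -> total ['L508R']
Mutations(Alpha) = ['L508R']
Intersection: ['E736F', 'L508R', 'Y506R'] ∩ ['L508R'] = ['L508R']

Answer: L508R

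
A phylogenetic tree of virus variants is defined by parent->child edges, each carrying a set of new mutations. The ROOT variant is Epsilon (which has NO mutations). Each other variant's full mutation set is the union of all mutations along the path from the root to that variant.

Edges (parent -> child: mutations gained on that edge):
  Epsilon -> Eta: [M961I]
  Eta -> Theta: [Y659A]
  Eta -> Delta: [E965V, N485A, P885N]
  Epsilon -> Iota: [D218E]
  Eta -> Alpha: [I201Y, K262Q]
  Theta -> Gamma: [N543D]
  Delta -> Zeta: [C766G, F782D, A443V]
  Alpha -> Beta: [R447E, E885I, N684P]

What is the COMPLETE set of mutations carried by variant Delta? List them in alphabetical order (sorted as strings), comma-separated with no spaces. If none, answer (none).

Answer: E965V,M961I,N485A,P885N

Derivation:
At Epsilon: gained [] -> total []
At Eta: gained ['M961I'] -> total ['M961I']
At Delta: gained ['E965V', 'N485A', 'P885N'] -> total ['E965V', 'M961I', 'N485A', 'P885N']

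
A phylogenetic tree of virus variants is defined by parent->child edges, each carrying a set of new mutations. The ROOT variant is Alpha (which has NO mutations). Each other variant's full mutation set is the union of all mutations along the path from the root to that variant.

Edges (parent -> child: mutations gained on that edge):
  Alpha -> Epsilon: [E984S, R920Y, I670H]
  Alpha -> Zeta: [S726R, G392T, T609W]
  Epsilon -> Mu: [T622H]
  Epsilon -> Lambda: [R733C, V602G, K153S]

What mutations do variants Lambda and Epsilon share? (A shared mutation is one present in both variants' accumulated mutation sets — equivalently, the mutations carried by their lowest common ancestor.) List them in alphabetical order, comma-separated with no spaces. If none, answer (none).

Accumulating mutations along path to Lambda:
  At Alpha: gained [] -> total []
  At Epsilon: gained ['E984S', 'R920Y', 'I670H'] -> total ['E984S', 'I670H', 'R920Y']
  At Lambda: gained ['R733C', 'V602G', 'K153S'] -> total ['E984S', 'I670H', 'K153S', 'R733C', 'R920Y', 'V602G']
Mutations(Lambda) = ['E984S', 'I670H', 'K153S', 'R733C', 'R920Y', 'V602G']
Accumulating mutations along path to Epsilon:
  At Alpha: gained [] -> total []
  At Epsilon: gained ['E984S', 'R920Y', 'I670H'] -> total ['E984S', 'I670H', 'R920Y']
Mutations(Epsilon) = ['E984S', 'I670H', 'R920Y']
Intersection: ['E984S', 'I670H', 'K153S', 'R733C', 'R920Y', 'V602G'] ∩ ['E984S', 'I670H', 'R920Y'] = ['E984S', 'I670H', 'R920Y']

Answer: E984S,I670H,R920Y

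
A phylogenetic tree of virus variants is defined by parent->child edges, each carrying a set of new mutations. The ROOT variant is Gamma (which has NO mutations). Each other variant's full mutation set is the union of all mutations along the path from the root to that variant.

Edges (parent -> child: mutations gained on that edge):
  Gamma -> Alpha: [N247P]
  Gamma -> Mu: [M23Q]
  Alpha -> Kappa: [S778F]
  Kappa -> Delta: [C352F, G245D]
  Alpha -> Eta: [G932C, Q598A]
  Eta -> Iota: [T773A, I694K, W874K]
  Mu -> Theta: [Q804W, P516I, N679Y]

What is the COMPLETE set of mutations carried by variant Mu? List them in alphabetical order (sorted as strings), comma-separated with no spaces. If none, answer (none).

At Gamma: gained [] -> total []
At Mu: gained ['M23Q'] -> total ['M23Q']

Answer: M23Q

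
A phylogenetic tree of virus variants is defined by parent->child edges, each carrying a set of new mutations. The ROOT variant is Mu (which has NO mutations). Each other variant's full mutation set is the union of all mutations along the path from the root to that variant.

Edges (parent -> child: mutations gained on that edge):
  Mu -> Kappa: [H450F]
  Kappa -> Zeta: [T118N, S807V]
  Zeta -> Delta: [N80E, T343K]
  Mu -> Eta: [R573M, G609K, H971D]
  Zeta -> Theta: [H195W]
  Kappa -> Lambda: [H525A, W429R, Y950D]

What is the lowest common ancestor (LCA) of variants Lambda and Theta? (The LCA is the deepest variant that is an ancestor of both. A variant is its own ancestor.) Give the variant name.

Path from root to Lambda: Mu -> Kappa -> Lambda
  ancestors of Lambda: {Mu, Kappa, Lambda}
Path from root to Theta: Mu -> Kappa -> Zeta -> Theta
  ancestors of Theta: {Mu, Kappa, Zeta, Theta}
Common ancestors: {Mu, Kappa}
Walk up from Theta: Theta (not in ancestors of Lambda), Zeta (not in ancestors of Lambda), Kappa (in ancestors of Lambda), Mu (in ancestors of Lambda)
Deepest common ancestor (LCA) = Kappa

Answer: Kappa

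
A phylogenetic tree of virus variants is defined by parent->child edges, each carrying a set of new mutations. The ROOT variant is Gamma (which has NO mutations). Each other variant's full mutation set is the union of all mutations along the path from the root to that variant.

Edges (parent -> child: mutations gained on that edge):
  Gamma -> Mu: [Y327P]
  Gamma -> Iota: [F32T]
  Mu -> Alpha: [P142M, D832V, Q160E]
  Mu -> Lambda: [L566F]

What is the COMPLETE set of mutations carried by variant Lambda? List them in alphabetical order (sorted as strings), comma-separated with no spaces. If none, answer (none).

At Gamma: gained [] -> total []
At Mu: gained ['Y327P'] -> total ['Y327P']
At Lambda: gained ['L566F'] -> total ['L566F', 'Y327P']

Answer: L566F,Y327P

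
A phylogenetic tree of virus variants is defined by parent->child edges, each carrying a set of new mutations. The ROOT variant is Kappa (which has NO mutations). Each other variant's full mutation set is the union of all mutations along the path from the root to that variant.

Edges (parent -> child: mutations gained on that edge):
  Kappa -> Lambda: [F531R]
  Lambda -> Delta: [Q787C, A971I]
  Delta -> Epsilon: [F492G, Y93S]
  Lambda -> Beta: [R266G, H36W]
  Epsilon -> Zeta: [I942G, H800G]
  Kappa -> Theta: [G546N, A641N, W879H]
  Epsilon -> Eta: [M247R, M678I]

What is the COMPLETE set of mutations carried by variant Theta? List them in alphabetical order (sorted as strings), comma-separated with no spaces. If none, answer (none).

At Kappa: gained [] -> total []
At Theta: gained ['G546N', 'A641N', 'W879H'] -> total ['A641N', 'G546N', 'W879H']

Answer: A641N,G546N,W879H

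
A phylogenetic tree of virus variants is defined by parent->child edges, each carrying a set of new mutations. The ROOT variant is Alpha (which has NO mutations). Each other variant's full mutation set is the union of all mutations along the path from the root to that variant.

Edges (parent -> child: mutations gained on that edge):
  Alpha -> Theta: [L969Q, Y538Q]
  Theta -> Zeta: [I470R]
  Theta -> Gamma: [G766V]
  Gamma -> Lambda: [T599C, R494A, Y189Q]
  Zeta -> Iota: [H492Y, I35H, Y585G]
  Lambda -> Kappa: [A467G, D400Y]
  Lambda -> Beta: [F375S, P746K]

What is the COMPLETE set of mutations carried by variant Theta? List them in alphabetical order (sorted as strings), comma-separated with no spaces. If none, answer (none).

Answer: L969Q,Y538Q

Derivation:
At Alpha: gained [] -> total []
At Theta: gained ['L969Q', 'Y538Q'] -> total ['L969Q', 'Y538Q']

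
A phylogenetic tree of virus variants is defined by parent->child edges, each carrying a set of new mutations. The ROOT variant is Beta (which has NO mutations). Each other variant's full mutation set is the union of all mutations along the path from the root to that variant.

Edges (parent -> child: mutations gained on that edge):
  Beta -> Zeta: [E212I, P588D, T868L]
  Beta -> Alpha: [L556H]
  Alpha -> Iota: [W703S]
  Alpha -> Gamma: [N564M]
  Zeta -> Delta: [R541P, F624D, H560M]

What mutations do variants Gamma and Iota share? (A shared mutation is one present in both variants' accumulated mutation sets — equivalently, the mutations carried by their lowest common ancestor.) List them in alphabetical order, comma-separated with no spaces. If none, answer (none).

Answer: L556H

Derivation:
Accumulating mutations along path to Gamma:
  At Beta: gained [] -> total []
  At Alpha: gained ['L556H'] -> total ['L556H']
  At Gamma: gained ['N564M'] -> total ['L556H', 'N564M']
Mutations(Gamma) = ['L556H', 'N564M']
Accumulating mutations along path to Iota:
  At Beta: gained [] -> total []
  At Alpha: gained ['L556H'] -> total ['L556H']
  At Iota: gained ['W703S'] -> total ['L556H', 'W703S']
Mutations(Iota) = ['L556H', 'W703S']
Intersection: ['L556H', 'N564M'] ∩ ['L556H', 'W703S'] = ['L556H']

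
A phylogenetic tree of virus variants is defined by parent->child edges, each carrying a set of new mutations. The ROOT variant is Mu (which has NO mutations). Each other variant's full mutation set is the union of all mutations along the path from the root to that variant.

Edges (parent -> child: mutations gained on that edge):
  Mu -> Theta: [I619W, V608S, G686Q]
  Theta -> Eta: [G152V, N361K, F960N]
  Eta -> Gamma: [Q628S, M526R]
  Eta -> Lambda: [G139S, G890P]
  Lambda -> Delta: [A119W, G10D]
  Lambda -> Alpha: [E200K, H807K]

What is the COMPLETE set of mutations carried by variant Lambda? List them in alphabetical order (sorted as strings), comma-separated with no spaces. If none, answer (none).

Answer: F960N,G139S,G152V,G686Q,G890P,I619W,N361K,V608S

Derivation:
At Mu: gained [] -> total []
At Theta: gained ['I619W', 'V608S', 'G686Q'] -> total ['G686Q', 'I619W', 'V608S']
At Eta: gained ['G152V', 'N361K', 'F960N'] -> total ['F960N', 'G152V', 'G686Q', 'I619W', 'N361K', 'V608S']
At Lambda: gained ['G139S', 'G890P'] -> total ['F960N', 'G139S', 'G152V', 'G686Q', 'G890P', 'I619W', 'N361K', 'V608S']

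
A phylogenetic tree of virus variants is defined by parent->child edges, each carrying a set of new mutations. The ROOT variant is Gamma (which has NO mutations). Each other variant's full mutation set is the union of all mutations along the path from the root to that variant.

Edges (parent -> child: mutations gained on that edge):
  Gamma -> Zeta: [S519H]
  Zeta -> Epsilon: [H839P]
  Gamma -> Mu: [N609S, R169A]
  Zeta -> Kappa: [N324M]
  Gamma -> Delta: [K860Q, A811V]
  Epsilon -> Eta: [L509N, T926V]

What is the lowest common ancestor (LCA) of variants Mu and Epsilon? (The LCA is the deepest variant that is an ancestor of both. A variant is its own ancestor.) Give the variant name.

Path from root to Mu: Gamma -> Mu
  ancestors of Mu: {Gamma, Mu}
Path from root to Epsilon: Gamma -> Zeta -> Epsilon
  ancestors of Epsilon: {Gamma, Zeta, Epsilon}
Common ancestors: {Gamma}
Walk up from Epsilon: Epsilon (not in ancestors of Mu), Zeta (not in ancestors of Mu), Gamma (in ancestors of Mu)
Deepest common ancestor (LCA) = Gamma

Answer: Gamma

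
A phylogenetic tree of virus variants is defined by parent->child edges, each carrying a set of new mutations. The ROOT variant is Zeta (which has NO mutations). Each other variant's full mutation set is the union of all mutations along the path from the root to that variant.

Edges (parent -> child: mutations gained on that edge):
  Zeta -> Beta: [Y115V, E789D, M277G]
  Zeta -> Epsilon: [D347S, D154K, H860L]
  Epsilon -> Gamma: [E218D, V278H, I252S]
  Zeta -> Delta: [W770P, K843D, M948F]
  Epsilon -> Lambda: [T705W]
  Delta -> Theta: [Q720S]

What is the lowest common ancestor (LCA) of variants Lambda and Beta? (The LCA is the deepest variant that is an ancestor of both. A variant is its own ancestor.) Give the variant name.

Answer: Zeta

Derivation:
Path from root to Lambda: Zeta -> Epsilon -> Lambda
  ancestors of Lambda: {Zeta, Epsilon, Lambda}
Path from root to Beta: Zeta -> Beta
  ancestors of Beta: {Zeta, Beta}
Common ancestors: {Zeta}
Walk up from Beta: Beta (not in ancestors of Lambda), Zeta (in ancestors of Lambda)
Deepest common ancestor (LCA) = Zeta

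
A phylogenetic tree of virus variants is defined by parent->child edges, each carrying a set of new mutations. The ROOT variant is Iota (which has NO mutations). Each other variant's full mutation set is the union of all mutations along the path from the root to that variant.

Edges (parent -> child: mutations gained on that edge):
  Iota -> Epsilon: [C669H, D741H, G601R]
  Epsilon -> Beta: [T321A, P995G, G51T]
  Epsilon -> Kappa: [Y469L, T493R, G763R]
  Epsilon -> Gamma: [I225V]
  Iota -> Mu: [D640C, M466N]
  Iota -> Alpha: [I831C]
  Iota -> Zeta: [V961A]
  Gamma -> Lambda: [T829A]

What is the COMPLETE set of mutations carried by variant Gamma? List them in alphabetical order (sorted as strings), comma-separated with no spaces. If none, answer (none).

Answer: C669H,D741H,G601R,I225V

Derivation:
At Iota: gained [] -> total []
At Epsilon: gained ['C669H', 'D741H', 'G601R'] -> total ['C669H', 'D741H', 'G601R']
At Gamma: gained ['I225V'] -> total ['C669H', 'D741H', 'G601R', 'I225V']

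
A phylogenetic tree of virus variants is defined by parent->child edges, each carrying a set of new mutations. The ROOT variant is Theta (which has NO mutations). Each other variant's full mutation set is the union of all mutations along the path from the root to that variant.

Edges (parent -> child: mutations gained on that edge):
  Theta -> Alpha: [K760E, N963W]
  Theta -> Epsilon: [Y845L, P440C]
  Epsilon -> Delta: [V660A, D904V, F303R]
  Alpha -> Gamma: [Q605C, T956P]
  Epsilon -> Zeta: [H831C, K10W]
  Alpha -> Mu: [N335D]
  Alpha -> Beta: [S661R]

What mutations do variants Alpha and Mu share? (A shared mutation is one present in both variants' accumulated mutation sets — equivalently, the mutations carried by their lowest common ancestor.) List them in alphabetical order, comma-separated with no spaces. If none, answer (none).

Answer: K760E,N963W

Derivation:
Accumulating mutations along path to Alpha:
  At Theta: gained [] -> total []
  At Alpha: gained ['K760E', 'N963W'] -> total ['K760E', 'N963W']
Mutations(Alpha) = ['K760E', 'N963W']
Accumulating mutations along path to Mu:
  At Theta: gained [] -> total []
  At Alpha: gained ['K760E', 'N963W'] -> total ['K760E', 'N963W']
  At Mu: gained ['N335D'] -> total ['K760E', 'N335D', 'N963W']
Mutations(Mu) = ['K760E', 'N335D', 'N963W']
Intersection: ['K760E', 'N963W'] ∩ ['K760E', 'N335D', 'N963W'] = ['K760E', 'N963W']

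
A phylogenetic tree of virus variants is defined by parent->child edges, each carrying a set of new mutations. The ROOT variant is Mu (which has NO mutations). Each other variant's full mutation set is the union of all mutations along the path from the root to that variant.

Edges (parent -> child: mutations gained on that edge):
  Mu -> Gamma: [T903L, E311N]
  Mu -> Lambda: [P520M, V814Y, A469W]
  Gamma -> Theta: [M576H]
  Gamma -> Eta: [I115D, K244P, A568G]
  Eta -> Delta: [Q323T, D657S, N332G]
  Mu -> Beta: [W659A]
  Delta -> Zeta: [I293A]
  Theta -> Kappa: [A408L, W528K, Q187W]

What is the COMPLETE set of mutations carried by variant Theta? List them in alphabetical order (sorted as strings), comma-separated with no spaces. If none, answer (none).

Answer: E311N,M576H,T903L

Derivation:
At Mu: gained [] -> total []
At Gamma: gained ['T903L', 'E311N'] -> total ['E311N', 'T903L']
At Theta: gained ['M576H'] -> total ['E311N', 'M576H', 'T903L']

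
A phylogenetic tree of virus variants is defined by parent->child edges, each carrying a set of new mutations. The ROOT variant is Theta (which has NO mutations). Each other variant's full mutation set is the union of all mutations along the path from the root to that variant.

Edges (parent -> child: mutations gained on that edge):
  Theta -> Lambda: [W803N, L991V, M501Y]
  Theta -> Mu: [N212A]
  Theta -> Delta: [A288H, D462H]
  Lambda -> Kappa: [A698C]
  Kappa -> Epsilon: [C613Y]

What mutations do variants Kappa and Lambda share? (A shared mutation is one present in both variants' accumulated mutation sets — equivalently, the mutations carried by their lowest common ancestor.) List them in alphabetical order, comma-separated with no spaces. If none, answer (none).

Accumulating mutations along path to Kappa:
  At Theta: gained [] -> total []
  At Lambda: gained ['W803N', 'L991V', 'M501Y'] -> total ['L991V', 'M501Y', 'W803N']
  At Kappa: gained ['A698C'] -> total ['A698C', 'L991V', 'M501Y', 'W803N']
Mutations(Kappa) = ['A698C', 'L991V', 'M501Y', 'W803N']
Accumulating mutations along path to Lambda:
  At Theta: gained [] -> total []
  At Lambda: gained ['W803N', 'L991V', 'M501Y'] -> total ['L991V', 'M501Y', 'W803N']
Mutations(Lambda) = ['L991V', 'M501Y', 'W803N']
Intersection: ['A698C', 'L991V', 'M501Y', 'W803N'] ∩ ['L991V', 'M501Y', 'W803N'] = ['L991V', 'M501Y', 'W803N']

Answer: L991V,M501Y,W803N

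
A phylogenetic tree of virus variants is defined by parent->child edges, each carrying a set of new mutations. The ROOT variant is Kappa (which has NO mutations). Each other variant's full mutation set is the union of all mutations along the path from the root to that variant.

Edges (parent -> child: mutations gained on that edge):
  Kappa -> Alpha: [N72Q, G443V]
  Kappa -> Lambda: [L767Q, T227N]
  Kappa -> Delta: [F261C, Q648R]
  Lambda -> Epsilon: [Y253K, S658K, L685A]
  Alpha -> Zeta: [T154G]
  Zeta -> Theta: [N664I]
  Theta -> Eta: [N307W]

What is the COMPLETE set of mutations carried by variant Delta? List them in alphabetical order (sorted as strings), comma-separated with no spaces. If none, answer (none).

Answer: F261C,Q648R

Derivation:
At Kappa: gained [] -> total []
At Delta: gained ['F261C', 'Q648R'] -> total ['F261C', 'Q648R']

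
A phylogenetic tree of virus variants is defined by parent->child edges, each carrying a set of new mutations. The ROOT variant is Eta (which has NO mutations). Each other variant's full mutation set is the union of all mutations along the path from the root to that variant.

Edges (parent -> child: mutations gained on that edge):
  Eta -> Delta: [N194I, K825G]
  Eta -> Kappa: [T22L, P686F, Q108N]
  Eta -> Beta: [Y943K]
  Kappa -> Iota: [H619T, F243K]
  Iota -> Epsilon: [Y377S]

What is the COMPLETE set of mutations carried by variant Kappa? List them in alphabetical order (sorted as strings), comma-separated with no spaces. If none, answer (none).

At Eta: gained [] -> total []
At Kappa: gained ['T22L', 'P686F', 'Q108N'] -> total ['P686F', 'Q108N', 'T22L']

Answer: P686F,Q108N,T22L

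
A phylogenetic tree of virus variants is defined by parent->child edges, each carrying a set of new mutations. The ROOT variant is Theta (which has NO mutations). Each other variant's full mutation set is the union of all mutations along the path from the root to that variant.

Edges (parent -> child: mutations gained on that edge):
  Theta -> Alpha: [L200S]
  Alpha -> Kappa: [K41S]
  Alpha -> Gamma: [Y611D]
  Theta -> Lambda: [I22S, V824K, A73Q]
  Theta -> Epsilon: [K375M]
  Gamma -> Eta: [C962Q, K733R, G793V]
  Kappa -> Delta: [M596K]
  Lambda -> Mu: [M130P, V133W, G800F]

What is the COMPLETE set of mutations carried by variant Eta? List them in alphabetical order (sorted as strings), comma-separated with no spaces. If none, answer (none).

Answer: C962Q,G793V,K733R,L200S,Y611D

Derivation:
At Theta: gained [] -> total []
At Alpha: gained ['L200S'] -> total ['L200S']
At Gamma: gained ['Y611D'] -> total ['L200S', 'Y611D']
At Eta: gained ['C962Q', 'K733R', 'G793V'] -> total ['C962Q', 'G793V', 'K733R', 'L200S', 'Y611D']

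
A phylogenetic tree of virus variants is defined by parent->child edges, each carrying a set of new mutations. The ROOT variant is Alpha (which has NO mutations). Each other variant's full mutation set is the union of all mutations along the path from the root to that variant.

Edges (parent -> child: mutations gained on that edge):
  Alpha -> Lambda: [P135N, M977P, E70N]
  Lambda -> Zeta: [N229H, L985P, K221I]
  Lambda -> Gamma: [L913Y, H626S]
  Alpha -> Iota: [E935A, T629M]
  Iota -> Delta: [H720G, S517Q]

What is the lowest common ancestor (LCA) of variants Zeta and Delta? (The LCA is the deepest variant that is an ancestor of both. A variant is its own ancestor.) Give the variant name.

Path from root to Zeta: Alpha -> Lambda -> Zeta
  ancestors of Zeta: {Alpha, Lambda, Zeta}
Path from root to Delta: Alpha -> Iota -> Delta
  ancestors of Delta: {Alpha, Iota, Delta}
Common ancestors: {Alpha}
Walk up from Delta: Delta (not in ancestors of Zeta), Iota (not in ancestors of Zeta), Alpha (in ancestors of Zeta)
Deepest common ancestor (LCA) = Alpha

Answer: Alpha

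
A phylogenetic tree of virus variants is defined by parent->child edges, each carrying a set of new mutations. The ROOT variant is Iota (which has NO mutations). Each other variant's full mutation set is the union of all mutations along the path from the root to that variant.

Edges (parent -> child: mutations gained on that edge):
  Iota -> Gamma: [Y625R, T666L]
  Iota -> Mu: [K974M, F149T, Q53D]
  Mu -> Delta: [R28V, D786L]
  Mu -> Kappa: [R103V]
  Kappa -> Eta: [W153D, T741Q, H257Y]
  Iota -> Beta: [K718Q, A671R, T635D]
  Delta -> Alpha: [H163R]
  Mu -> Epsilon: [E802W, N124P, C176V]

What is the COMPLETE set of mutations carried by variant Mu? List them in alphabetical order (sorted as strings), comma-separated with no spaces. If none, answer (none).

Answer: F149T,K974M,Q53D

Derivation:
At Iota: gained [] -> total []
At Mu: gained ['K974M', 'F149T', 'Q53D'] -> total ['F149T', 'K974M', 'Q53D']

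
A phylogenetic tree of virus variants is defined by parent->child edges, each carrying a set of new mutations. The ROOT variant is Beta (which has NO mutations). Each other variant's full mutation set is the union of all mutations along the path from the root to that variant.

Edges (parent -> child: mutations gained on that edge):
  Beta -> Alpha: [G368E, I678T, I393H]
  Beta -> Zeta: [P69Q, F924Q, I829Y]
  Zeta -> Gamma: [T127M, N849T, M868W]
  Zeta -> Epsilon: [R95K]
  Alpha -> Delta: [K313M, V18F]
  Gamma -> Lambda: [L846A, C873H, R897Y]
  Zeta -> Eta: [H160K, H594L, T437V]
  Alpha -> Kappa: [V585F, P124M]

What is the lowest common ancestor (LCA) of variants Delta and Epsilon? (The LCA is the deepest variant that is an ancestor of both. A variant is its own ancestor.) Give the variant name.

Path from root to Delta: Beta -> Alpha -> Delta
  ancestors of Delta: {Beta, Alpha, Delta}
Path from root to Epsilon: Beta -> Zeta -> Epsilon
  ancestors of Epsilon: {Beta, Zeta, Epsilon}
Common ancestors: {Beta}
Walk up from Epsilon: Epsilon (not in ancestors of Delta), Zeta (not in ancestors of Delta), Beta (in ancestors of Delta)
Deepest common ancestor (LCA) = Beta

Answer: Beta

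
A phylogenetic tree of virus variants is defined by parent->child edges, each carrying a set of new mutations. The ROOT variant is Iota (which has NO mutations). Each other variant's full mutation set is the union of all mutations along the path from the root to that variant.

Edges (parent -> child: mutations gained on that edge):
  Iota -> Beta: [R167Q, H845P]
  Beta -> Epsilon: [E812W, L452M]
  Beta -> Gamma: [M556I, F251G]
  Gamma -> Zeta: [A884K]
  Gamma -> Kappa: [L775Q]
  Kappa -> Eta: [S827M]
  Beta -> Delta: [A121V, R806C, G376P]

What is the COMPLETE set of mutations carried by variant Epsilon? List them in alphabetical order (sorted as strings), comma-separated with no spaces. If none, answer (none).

Answer: E812W,H845P,L452M,R167Q

Derivation:
At Iota: gained [] -> total []
At Beta: gained ['R167Q', 'H845P'] -> total ['H845P', 'R167Q']
At Epsilon: gained ['E812W', 'L452M'] -> total ['E812W', 'H845P', 'L452M', 'R167Q']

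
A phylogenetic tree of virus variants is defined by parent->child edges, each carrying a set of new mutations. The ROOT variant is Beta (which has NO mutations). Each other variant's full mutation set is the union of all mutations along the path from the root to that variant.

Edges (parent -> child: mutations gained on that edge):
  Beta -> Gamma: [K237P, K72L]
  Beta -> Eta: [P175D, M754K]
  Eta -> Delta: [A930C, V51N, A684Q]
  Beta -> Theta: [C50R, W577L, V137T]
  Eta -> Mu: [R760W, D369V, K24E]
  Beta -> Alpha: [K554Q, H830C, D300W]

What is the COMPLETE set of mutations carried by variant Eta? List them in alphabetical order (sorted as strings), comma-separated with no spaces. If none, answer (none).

Answer: M754K,P175D

Derivation:
At Beta: gained [] -> total []
At Eta: gained ['P175D', 'M754K'] -> total ['M754K', 'P175D']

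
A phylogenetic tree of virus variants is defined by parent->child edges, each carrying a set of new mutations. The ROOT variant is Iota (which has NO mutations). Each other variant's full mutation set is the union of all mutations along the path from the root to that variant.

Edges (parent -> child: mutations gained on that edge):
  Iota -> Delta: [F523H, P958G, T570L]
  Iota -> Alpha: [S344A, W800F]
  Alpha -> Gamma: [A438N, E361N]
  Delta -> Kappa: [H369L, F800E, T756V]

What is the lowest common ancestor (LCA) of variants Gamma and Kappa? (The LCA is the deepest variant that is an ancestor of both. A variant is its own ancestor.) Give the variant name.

Path from root to Gamma: Iota -> Alpha -> Gamma
  ancestors of Gamma: {Iota, Alpha, Gamma}
Path from root to Kappa: Iota -> Delta -> Kappa
  ancestors of Kappa: {Iota, Delta, Kappa}
Common ancestors: {Iota}
Walk up from Kappa: Kappa (not in ancestors of Gamma), Delta (not in ancestors of Gamma), Iota (in ancestors of Gamma)
Deepest common ancestor (LCA) = Iota

Answer: Iota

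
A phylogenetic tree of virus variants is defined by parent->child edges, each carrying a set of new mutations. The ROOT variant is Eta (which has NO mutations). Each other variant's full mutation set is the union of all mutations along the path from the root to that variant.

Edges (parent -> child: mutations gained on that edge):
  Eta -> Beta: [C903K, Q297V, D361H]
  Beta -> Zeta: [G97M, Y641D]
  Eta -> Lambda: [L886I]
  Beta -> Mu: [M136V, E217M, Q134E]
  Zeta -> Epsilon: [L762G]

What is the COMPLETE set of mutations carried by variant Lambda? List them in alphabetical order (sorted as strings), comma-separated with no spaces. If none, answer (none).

Answer: L886I

Derivation:
At Eta: gained [] -> total []
At Lambda: gained ['L886I'] -> total ['L886I']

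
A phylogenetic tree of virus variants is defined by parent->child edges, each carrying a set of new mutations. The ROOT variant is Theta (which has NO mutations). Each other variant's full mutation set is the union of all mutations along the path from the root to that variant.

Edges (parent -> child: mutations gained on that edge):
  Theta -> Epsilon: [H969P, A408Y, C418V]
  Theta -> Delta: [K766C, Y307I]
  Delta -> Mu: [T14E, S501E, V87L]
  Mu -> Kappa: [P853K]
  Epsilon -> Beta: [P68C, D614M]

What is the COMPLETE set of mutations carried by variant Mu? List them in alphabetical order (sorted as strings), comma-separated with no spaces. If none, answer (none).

Answer: K766C,S501E,T14E,V87L,Y307I

Derivation:
At Theta: gained [] -> total []
At Delta: gained ['K766C', 'Y307I'] -> total ['K766C', 'Y307I']
At Mu: gained ['T14E', 'S501E', 'V87L'] -> total ['K766C', 'S501E', 'T14E', 'V87L', 'Y307I']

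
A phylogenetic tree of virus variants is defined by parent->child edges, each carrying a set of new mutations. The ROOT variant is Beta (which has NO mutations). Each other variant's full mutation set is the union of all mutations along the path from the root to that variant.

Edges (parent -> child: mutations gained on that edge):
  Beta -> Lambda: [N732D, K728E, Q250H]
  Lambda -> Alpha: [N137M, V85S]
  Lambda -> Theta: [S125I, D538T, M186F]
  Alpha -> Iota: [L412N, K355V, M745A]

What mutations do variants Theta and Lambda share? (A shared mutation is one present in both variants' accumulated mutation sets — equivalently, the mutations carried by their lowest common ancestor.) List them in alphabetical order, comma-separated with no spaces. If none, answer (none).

Answer: K728E,N732D,Q250H

Derivation:
Accumulating mutations along path to Theta:
  At Beta: gained [] -> total []
  At Lambda: gained ['N732D', 'K728E', 'Q250H'] -> total ['K728E', 'N732D', 'Q250H']
  At Theta: gained ['S125I', 'D538T', 'M186F'] -> total ['D538T', 'K728E', 'M186F', 'N732D', 'Q250H', 'S125I']
Mutations(Theta) = ['D538T', 'K728E', 'M186F', 'N732D', 'Q250H', 'S125I']
Accumulating mutations along path to Lambda:
  At Beta: gained [] -> total []
  At Lambda: gained ['N732D', 'K728E', 'Q250H'] -> total ['K728E', 'N732D', 'Q250H']
Mutations(Lambda) = ['K728E', 'N732D', 'Q250H']
Intersection: ['D538T', 'K728E', 'M186F', 'N732D', 'Q250H', 'S125I'] ∩ ['K728E', 'N732D', 'Q250H'] = ['K728E', 'N732D', 'Q250H']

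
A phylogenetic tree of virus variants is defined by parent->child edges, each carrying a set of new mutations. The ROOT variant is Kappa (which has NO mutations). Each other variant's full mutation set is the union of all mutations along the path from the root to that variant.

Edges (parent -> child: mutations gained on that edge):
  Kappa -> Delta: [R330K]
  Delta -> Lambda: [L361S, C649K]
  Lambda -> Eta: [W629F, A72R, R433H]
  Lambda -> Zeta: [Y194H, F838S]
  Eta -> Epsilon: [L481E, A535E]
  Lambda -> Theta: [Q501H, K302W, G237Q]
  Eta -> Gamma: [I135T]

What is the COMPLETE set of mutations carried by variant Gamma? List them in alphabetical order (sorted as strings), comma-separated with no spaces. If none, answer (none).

Answer: A72R,C649K,I135T,L361S,R330K,R433H,W629F

Derivation:
At Kappa: gained [] -> total []
At Delta: gained ['R330K'] -> total ['R330K']
At Lambda: gained ['L361S', 'C649K'] -> total ['C649K', 'L361S', 'R330K']
At Eta: gained ['W629F', 'A72R', 'R433H'] -> total ['A72R', 'C649K', 'L361S', 'R330K', 'R433H', 'W629F']
At Gamma: gained ['I135T'] -> total ['A72R', 'C649K', 'I135T', 'L361S', 'R330K', 'R433H', 'W629F']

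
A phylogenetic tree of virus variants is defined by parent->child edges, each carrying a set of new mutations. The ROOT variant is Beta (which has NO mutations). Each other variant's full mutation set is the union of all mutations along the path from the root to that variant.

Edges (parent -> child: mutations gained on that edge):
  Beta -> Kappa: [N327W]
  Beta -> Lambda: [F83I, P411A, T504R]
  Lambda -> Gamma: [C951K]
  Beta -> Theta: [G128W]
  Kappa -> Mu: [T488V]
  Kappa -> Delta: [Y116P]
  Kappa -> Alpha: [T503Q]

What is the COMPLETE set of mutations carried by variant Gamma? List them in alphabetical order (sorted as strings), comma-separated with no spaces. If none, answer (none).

At Beta: gained [] -> total []
At Lambda: gained ['F83I', 'P411A', 'T504R'] -> total ['F83I', 'P411A', 'T504R']
At Gamma: gained ['C951K'] -> total ['C951K', 'F83I', 'P411A', 'T504R']

Answer: C951K,F83I,P411A,T504R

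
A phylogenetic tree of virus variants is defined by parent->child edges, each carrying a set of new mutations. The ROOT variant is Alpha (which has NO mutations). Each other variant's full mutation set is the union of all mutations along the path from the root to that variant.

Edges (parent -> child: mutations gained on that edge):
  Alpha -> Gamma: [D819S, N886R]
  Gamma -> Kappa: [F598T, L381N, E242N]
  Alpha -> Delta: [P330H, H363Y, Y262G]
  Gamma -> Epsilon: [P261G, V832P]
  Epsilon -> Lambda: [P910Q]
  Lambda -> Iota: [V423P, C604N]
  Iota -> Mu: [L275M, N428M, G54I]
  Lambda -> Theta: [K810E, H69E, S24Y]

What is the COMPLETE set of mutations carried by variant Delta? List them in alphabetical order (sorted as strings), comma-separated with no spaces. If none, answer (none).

At Alpha: gained [] -> total []
At Delta: gained ['P330H', 'H363Y', 'Y262G'] -> total ['H363Y', 'P330H', 'Y262G']

Answer: H363Y,P330H,Y262G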